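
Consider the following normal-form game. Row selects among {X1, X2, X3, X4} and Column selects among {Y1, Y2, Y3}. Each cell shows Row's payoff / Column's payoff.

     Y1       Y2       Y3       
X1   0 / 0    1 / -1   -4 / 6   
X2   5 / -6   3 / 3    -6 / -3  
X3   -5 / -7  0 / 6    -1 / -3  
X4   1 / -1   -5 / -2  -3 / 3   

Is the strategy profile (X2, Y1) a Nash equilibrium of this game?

No

Holding Column at Y1: Row gets 5 from X2, versus 0 from X1, -5 from X3, 1 from X4. No profitable deviation for Row.
Holding Row at X2: Column gets -6 from Y1 but could get 3 by switching to Y2. Column has a profitable deviation.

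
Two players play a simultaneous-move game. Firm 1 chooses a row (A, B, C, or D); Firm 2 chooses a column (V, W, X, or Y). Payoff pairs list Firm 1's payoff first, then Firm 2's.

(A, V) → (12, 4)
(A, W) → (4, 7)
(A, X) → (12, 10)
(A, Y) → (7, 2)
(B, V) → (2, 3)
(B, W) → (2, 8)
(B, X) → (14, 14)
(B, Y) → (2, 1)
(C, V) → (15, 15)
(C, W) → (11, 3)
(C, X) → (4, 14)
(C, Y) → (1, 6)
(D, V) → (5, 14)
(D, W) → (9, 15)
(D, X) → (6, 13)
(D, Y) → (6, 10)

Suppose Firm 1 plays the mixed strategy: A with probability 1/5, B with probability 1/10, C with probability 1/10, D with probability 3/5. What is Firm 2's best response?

X

Compute Firm 2's expected payoff from each pure strategy against the given mix.
V: (1/5)·4 + (1/10)·3 + (1/10)·15 + (3/5)·14 = 11
W: (1/5)·7 + (1/10)·8 + (1/10)·3 + (3/5)·15 = 23/2
X: (1/5)·10 + (1/10)·14 + (1/10)·14 + (3/5)·13 = 63/5
Y: (1/5)·2 + (1/10)·1 + (1/10)·6 + (3/5)·10 = 71/10
Highest expected payoff is 63/5, from X.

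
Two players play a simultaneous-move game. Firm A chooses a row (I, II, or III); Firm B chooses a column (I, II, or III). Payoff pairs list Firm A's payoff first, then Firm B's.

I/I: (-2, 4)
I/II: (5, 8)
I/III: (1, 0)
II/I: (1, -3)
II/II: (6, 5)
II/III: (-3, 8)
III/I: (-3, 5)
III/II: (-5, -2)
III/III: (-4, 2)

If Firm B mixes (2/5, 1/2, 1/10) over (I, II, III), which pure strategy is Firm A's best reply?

II

Firm A's best reply maximizes expected payoff against the mix.
I: (2/5)·(-2) + (1/2)·5 + (1/10)·1 = 9/5
II: (2/5)·1 + (1/2)·6 + (1/10)·(-3) = 31/10
III: (2/5)·(-3) + (1/2)·(-5) + (1/10)·(-4) = -41/10
Highest expected payoff is 31/10, from II.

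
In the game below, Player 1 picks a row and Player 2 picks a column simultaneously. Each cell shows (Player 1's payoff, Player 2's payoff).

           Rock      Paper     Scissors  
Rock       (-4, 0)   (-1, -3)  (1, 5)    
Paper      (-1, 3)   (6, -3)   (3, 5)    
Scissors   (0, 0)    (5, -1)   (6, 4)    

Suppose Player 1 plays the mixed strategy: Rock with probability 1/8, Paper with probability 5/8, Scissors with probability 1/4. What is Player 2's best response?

Scissors

Player 2's best reply maximizes expected payoff against the mix.
Rock: (1/8)·0 + (5/8)·3 + (1/4)·0 = 15/8
Paper: (1/8)·(-3) + (5/8)·(-3) + (1/4)·(-1) = -5/2
Scissors: (1/8)·5 + (5/8)·5 + (1/4)·4 = 19/4
Highest expected payoff is 19/4, from Scissors.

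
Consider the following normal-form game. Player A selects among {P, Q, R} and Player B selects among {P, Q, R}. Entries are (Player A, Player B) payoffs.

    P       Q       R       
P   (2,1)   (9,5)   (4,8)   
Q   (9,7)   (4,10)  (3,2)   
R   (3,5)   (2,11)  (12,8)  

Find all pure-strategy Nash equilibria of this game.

Find each player's best response to every opponent strategy; NE are the intersections.
Player A's best responses — vs P: Q (payoff 9); vs Q: P (payoff 9); vs R: R (payoff 12).
Player B's best responses — vs P: R (payoff 8); vs Q: Q (payoff 10); vs R: Q (payoff 11).
No cell has both players best-responding. For instance, Player A's best reply to P is Q, but against Q Player B prefers Q over P.

There is no pure-strategy Nash equilibrium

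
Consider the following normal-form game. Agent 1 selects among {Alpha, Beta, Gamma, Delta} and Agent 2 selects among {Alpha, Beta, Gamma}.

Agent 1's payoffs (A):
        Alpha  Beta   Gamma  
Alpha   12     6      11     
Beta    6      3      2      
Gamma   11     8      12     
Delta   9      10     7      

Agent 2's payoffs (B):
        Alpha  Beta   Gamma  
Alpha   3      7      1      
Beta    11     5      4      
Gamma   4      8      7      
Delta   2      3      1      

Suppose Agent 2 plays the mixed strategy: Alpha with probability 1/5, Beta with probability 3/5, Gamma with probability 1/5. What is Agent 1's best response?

Gamma

Compute Agent 1's expected payoff from each pure strategy against the given mix.
Alpha: (1/5)·12 + (3/5)·6 + (1/5)·11 = 41/5
Beta: (1/5)·6 + (3/5)·3 + (1/5)·2 = 17/5
Gamma: (1/5)·11 + (3/5)·8 + (1/5)·12 = 47/5
Delta: (1/5)·9 + (3/5)·10 + (1/5)·7 = 46/5
Highest expected payoff is 47/5, from Gamma.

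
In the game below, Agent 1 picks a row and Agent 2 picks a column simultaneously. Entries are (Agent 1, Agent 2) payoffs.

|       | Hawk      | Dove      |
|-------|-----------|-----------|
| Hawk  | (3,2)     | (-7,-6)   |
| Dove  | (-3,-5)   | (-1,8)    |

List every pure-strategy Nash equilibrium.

Check mutual best responses: a cell is a NE iff neither player can gain by unilaterally deviating.
Agent 1's best responses — vs Hawk: Hawk (payoff 3); vs Dove: Dove (payoff -1).
Agent 2's best responses — vs Hawk: Hawk (payoff 2); vs Dove: Dove (payoff 8).
Mutual best responses occur at (Hawk, Hawk) and (Dove, Dove); at each, neither player gains by switching.

(Hawk, Hawk) and (Dove, Dove)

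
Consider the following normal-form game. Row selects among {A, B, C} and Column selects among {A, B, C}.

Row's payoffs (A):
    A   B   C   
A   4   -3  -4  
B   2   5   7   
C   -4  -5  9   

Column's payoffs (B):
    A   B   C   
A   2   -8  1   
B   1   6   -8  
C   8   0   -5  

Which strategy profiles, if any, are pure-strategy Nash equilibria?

(A, A) and (B, B)

A profile is a Nash equilibrium when each player is best-responding to the other.
Row's best responses — vs A: A (payoff 4); vs B: B (payoff 5); vs C: C (payoff 9).
Column's best responses — vs A: A (payoff 2); vs B: B (payoff 6); vs C: A (payoff 8).
Mutual best responses occur at (A, A) and (B, B); at each, neither player gains by switching.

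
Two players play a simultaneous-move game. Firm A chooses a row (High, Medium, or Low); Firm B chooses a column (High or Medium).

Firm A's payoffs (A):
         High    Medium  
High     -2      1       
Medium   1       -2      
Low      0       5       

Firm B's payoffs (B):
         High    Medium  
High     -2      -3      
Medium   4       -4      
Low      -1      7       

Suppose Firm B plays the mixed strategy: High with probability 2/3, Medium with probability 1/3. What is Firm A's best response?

Low

Compute Firm A's expected payoff from each pure strategy against the given mix.
High: (2/3)·(-2) + (1/3)·1 = -1
Medium: (2/3)·1 + (1/3)·(-2) = 0
Low: (2/3)·0 + (1/3)·5 = 5/3
Highest expected payoff is 5/3, from Low.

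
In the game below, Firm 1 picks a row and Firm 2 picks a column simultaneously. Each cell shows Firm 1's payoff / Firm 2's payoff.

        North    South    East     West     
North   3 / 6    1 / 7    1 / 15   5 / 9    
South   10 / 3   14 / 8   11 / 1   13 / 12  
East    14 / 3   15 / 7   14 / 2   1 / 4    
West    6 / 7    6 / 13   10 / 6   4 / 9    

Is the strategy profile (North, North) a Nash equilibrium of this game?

No

Holding Firm 2 at North: Firm 1 gets 3 from North but could get 14 by switching to East. Firm 1 has a profitable deviation.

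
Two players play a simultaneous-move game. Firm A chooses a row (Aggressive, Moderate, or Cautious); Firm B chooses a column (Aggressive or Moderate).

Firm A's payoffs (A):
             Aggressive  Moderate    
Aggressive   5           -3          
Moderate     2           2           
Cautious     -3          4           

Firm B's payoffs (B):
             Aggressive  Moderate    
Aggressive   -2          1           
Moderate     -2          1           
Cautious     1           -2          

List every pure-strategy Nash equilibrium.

Check mutual best responses: a cell is a NE iff neither player can gain by unilaterally deviating.
Firm A's best responses — vs Aggressive: Aggressive (payoff 5); vs Moderate: Cautious (payoff 4).
Firm B's best responses — vs Aggressive: Moderate (payoff 1); vs Moderate: Moderate (payoff 1); vs Cautious: Aggressive (payoff 1).
No cell has both players best-responding. For instance, Firm A's best reply to Aggressive is Aggressive, but against Aggressive Firm B prefers Moderate over Aggressive.

None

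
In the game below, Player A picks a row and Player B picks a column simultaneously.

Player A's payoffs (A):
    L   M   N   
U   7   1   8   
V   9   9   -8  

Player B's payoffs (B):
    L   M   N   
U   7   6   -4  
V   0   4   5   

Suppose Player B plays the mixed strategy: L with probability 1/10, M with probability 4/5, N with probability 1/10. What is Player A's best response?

V

Compute Player A's expected payoff from each pure strategy against the given mix.
U: (1/10)·7 + (4/5)·1 + (1/10)·8 = 23/10
V: (1/10)·9 + (4/5)·9 + (1/10)·(-8) = 73/10
Highest expected payoff is 73/10, from V.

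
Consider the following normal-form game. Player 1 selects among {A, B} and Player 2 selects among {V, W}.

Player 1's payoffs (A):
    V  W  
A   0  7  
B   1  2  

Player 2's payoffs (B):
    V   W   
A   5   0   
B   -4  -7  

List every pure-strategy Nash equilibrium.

Check mutual best responses: a cell is a NE iff neither player can gain by unilaterally deviating.
Player 1's best responses — vs V: B (payoff 1); vs W: A (payoff 7).
Player 2's best responses — vs A: V (payoff 5); vs B: V (payoff -4).
The only mutual best response is (B, V); neither player gains by switching there.

(B, V)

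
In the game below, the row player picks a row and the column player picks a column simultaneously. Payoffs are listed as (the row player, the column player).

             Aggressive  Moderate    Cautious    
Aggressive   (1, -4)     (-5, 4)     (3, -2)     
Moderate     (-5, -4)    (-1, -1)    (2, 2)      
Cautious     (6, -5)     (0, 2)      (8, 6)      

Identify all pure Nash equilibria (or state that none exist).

Check mutual best responses: a cell is a NE iff neither player can gain by unilaterally deviating.
The row player's best responses — vs Aggressive: Cautious (payoff 6); vs Moderate: Cautious (payoff 0); vs Cautious: Cautious (payoff 8).
The column player's best responses — vs Aggressive: Moderate (payoff 4); vs Moderate: Cautious (payoff 2); vs Cautious: Cautious (payoff 6).
The only mutual best response is (Cautious, Cautious); neither player gains by switching there.

(Cautious, Cautious)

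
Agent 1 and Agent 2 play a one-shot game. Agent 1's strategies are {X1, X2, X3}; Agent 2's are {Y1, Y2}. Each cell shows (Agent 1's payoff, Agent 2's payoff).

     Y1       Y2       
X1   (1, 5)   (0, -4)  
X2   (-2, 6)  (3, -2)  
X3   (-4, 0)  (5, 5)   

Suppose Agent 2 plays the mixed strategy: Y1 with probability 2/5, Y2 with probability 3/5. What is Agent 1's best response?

Compute Agent 1's expected payoff from each pure strategy against the given mix.
X1: (2/5)·1 + (3/5)·0 = 2/5
X2: (2/5)·(-2) + (3/5)·3 = 1
X3: (2/5)·(-4) + (3/5)·5 = 7/5
Highest expected payoff is 7/5, from X3.

X3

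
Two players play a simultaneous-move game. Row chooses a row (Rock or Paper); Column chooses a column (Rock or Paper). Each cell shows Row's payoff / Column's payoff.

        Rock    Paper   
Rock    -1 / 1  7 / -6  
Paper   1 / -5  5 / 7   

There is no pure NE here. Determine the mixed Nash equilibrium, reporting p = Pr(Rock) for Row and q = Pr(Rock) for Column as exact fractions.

p = 12/19, q = 1/2

In a mixed NE each player is indifferent between their pure strategies, so the opponent's mix sets the indifference.
Column indifferent between Rock and Paper: p·1 + (1−p)·(-5) = p·(-6) + (1−p)·7 ⟹ (-5) + 6p = 7 + (-13)p ⟹ p = 12/19.
Row indifferent between Rock and Paper: q·(-1) + (1−q)·7 = q·1 + (1−q)·5 ⟹ 7 + (-8)q = 5 + (-4)q ⟹ q = 1/2.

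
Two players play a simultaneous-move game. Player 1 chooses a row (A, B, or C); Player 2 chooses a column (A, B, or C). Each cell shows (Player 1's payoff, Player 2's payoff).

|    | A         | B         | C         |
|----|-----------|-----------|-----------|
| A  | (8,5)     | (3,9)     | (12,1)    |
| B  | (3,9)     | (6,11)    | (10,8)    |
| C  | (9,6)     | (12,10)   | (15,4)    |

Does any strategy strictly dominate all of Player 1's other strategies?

C

A strategy is strictly dominant if it gives Player 1 a strictly higher payoff than every other strategy, against every choice by the opponent.
C strictly dominates: vs A: 9 > each of {8, 3}; vs B: 12 > each of {3, 6}; vs C: 15 > each of {12, 10}.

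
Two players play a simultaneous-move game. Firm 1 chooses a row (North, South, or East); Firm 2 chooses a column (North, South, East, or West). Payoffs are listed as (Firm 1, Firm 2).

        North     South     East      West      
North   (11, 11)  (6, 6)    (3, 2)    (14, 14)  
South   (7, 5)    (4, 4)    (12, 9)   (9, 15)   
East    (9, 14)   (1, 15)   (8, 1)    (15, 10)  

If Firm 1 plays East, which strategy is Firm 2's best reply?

With Firm 1 fixed at East, Firm 2's payoffs are: North → 14, South → 15, East → 1, West → 10.
The maximum is 15, achieved by South.

South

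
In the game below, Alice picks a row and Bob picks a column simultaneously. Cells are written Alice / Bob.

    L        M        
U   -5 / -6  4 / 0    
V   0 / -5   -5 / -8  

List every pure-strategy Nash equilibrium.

(U, M) and (V, L)

A profile is a Nash equilibrium when each player is best-responding to the other.
Alice's best responses — vs L: V (payoff 0); vs M: U (payoff 4).
Bob's best responses — vs U: M (payoff 0); vs V: L (payoff -5).
Mutual best responses occur at (U, M) and (V, L); at each, neither player gains by switching.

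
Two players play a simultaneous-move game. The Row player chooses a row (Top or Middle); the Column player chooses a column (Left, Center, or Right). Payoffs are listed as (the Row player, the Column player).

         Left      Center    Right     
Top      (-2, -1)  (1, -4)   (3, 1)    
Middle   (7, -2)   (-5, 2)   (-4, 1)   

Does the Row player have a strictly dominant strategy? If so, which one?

None

A strategy is strictly dominant if it gives the Row player a strictly higher payoff than every other strategy, against every choice by the opponent.
Top is not dominant: against Left, Middle gives 7 > -2.
Middle is not dominant: against Center, Top gives 1 > -5.
No single strategy is best against every opponent action.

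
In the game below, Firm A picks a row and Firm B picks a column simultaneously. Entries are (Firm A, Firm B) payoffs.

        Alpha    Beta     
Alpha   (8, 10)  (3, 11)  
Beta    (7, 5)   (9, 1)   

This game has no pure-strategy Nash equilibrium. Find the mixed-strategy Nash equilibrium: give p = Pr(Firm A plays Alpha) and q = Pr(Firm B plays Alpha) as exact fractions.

p = 4/5, q = 6/7

In a mixed NE each player is indifferent between their pure strategies, so the opponent's mix sets the indifference.
Firm B indifferent between Alpha and Beta: p·10 + (1−p)·5 = p·11 + (1−p)·1 ⟹ 5 + 5p = 1 + 10p ⟹ p = 4/5.
Firm A indifferent between Alpha and Beta: q·8 + (1−q)·3 = q·7 + (1−q)·9 ⟹ 3 + 5q = 9 + (-2)q ⟹ q = 6/7.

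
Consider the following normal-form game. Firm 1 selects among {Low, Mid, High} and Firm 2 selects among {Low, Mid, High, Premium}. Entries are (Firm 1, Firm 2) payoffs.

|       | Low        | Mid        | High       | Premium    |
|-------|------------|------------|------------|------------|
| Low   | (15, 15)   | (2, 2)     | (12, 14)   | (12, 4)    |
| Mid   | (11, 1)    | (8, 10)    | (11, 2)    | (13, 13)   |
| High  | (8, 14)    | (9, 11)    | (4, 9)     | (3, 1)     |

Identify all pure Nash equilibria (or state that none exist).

Check mutual best responses: a cell is a NE iff neither player can gain by unilaterally deviating.
Firm 1's best responses — vs Low: Low (payoff 15); vs Mid: High (payoff 9); vs High: Low (payoff 12); vs Premium: Mid (payoff 13).
Firm 2's best responses — vs Low: Low (payoff 15); vs Mid: Premium (payoff 13); vs High: Low (payoff 14).
Mutual best responses occur at (Low, Low) and (Mid, Premium); at each, neither player gains by switching.

(Low, Low) and (Mid, Premium)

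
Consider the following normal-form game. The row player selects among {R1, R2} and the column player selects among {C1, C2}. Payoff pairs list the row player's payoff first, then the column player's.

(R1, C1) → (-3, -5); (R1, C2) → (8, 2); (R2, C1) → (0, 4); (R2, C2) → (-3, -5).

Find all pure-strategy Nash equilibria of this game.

A profile is a Nash equilibrium when each player is best-responding to the other.
The row player's best responses — vs C1: R2 (payoff 0); vs C2: R1 (payoff 8).
The column player's best responses — vs R1: C2 (payoff 2); vs R2: C1 (payoff 4).
Mutual best responses occur at (R1, C2) and (R2, C1); at each, neither player gains by switching.

(R1, C2) and (R2, C1)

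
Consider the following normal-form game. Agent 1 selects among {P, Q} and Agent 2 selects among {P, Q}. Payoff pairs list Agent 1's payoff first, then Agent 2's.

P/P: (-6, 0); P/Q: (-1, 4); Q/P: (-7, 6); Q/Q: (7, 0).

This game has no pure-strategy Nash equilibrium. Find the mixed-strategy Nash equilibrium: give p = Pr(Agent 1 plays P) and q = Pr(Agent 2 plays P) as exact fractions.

In a mixed NE each player is indifferent between their pure strategies, so the opponent's mix sets the indifference.
Agent 2 indifferent between P and Q: p·0 + (1−p)·6 = p·4 + (1−p)·0 ⟹ 6 + (-6)p = 0 + 4p ⟹ p = 3/5.
Agent 1 indifferent between P and Q: q·(-6) + (1−q)·(-1) = q·(-7) + (1−q)·7 ⟹ (-1) + (-5)q = 7 + (-14)q ⟹ q = 8/9.

p = 3/5, q = 8/9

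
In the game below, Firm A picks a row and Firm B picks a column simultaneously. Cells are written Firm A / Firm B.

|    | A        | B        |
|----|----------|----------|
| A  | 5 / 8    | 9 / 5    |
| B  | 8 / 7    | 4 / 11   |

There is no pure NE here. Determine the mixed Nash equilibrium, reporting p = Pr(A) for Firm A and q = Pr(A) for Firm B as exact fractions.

Each player's mixing probability is pinned down by making the *other* player indifferent.
Firm B indifferent between A and B: p·8 + (1−p)·7 = p·5 + (1−p)·11 ⟹ 7 + 1p = 11 + (-6)p ⟹ p = 4/7.
Firm A indifferent between A and B: q·5 + (1−q)·9 = q·8 + (1−q)·4 ⟹ 9 + (-4)q = 4 + 4q ⟹ q = 5/8.

p = 4/7, q = 5/8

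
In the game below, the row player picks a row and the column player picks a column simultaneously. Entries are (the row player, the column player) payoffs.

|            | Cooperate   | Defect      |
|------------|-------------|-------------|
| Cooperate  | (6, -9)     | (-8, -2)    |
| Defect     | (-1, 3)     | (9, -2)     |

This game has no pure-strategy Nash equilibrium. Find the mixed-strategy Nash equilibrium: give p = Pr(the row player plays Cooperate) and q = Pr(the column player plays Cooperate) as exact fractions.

In a mixed NE each player is indifferent between their pure strategies, so the opponent's mix sets the indifference.
The column player indifferent between Cooperate and Defect: p·(-9) + (1−p)·3 = p·(-2) + (1−p)·(-2) ⟹ 3 + (-12)p = (-2) + 0p ⟹ p = 5/12.
The row player indifferent between Cooperate and Defect: q·6 + (1−q)·(-8) = q·(-1) + (1−q)·9 ⟹ (-8) + 14q = 9 + (-10)q ⟹ q = 17/24.

p = 5/12, q = 17/24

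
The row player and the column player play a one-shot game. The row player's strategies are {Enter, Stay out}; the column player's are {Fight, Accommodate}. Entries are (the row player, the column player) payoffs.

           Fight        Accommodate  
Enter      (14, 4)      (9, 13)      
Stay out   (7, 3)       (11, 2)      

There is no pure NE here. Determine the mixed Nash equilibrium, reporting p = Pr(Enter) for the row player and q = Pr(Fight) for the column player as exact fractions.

p = 1/10, q = 2/9

Each player's mixing probability is pinned down by making the *other* player indifferent.
The column player indifferent between Fight and Accommodate: p·4 + (1−p)·3 = p·13 + (1−p)·2 ⟹ 3 + 1p = 2 + 11p ⟹ p = 1/10.
The row player indifferent between Enter and Stay out: q·14 + (1−q)·9 = q·7 + (1−q)·11 ⟹ 9 + 5q = 11 + (-4)q ⟹ q = 2/9.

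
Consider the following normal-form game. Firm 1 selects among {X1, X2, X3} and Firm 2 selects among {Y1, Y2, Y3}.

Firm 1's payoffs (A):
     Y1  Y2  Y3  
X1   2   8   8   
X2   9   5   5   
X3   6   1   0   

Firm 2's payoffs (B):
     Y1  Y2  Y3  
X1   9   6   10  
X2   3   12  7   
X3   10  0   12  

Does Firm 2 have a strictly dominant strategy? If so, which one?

Check whether one of Firm 2's strategies beats all alternatives regardless of what the opponent does.
Y1 is not dominant: against X1, Y3 gives 10 > 9.
Y2 is not dominant: against X1, Y1 gives 9 > 6.
Y3 is not dominant: against X2, Y2 gives 12 > 7.
No single strategy is best against every opponent action.

None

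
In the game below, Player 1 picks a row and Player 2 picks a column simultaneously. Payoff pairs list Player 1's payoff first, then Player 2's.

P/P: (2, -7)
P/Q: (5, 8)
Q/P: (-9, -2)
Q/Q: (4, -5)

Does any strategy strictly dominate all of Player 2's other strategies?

None

A strategy is strictly dominant if it gives Player 2 a strictly higher payoff than every other strategy, against every choice by the opponent.
P is not dominant: against P, Q gives 8 > -7.
Q is not dominant: against Q, P gives -2 > -5.
No single strategy is best against every opponent action.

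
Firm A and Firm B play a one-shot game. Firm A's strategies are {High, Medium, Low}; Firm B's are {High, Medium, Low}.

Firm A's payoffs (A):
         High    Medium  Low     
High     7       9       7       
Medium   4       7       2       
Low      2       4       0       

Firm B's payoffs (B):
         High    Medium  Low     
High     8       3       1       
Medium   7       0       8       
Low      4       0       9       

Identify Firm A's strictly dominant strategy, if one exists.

High

Check whether one of Firm A's strategies beats all alternatives regardless of what the opponent does.
High strictly dominates: vs High: 7 > each of {4, 2}; vs Medium: 9 > each of {7, 4}; vs Low: 7 > each of {2, 0}.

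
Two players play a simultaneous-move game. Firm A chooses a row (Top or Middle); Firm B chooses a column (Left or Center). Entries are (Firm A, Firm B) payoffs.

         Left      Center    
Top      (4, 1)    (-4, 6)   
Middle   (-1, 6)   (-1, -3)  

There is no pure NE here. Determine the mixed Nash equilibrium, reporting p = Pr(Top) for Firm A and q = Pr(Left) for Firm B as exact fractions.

In a mixed NE each player is indifferent between their pure strategies, so the opponent's mix sets the indifference.
Firm B indifferent between Left and Center: p·1 + (1−p)·6 = p·6 + (1−p)·(-3) ⟹ 6 + (-5)p = (-3) + 9p ⟹ p = 9/14.
Firm A indifferent between Top and Middle: q·4 + (1−q)·(-4) = q·(-1) + (1−q)·(-1) ⟹ (-4) + 8q = (-1) + 0q ⟹ q = 3/8.

p = 9/14, q = 3/8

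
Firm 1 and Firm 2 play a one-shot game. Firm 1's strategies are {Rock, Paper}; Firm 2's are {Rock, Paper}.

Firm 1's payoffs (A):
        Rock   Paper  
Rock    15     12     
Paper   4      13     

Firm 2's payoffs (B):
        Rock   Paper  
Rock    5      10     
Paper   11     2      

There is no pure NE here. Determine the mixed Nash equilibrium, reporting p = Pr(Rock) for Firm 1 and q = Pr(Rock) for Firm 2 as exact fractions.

p = 9/14, q = 1/12

In a mixed NE each player is indifferent between their pure strategies, so the opponent's mix sets the indifference.
Firm 2 indifferent between Rock and Paper: p·5 + (1−p)·11 = p·10 + (1−p)·2 ⟹ 11 + (-6)p = 2 + 8p ⟹ p = 9/14.
Firm 1 indifferent between Rock and Paper: q·15 + (1−q)·12 = q·4 + (1−q)·13 ⟹ 12 + 3q = 13 + (-9)q ⟹ q = 1/12.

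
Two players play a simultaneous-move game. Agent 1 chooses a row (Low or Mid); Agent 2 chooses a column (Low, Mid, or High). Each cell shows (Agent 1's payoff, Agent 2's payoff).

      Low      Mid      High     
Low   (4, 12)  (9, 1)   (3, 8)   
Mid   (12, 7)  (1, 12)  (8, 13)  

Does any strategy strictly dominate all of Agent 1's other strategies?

No strictly dominant strategy

Check whether one of Agent 1's strategies beats all alternatives regardless of what the opponent does.
Low is not dominant: against Low, Mid gives 12 > 4.
Mid is not dominant: against Mid, Low gives 9 > 1.
No single strategy is best against every opponent action.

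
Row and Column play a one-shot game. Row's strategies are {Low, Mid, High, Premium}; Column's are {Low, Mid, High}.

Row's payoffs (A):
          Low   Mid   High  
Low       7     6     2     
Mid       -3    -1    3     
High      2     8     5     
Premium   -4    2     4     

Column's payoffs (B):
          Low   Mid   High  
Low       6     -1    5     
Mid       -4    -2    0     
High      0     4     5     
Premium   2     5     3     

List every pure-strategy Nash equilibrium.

(Low, Low) and (High, High)

Check mutual best responses: a cell is a NE iff neither player can gain by unilaterally deviating.
Row's best responses — vs Low: Low (payoff 7); vs Mid: High (payoff 8); vs High: High (payoff 5).
Column's best responses — vs Low: Low (payoff 6); vs Mid: High (payoff 0); vs High: High (payoff 5); vs Premium: Mid (payoff 5).
Mutual best responses occur at (Low, Low) and (High, High); at each, neither player gains by switching.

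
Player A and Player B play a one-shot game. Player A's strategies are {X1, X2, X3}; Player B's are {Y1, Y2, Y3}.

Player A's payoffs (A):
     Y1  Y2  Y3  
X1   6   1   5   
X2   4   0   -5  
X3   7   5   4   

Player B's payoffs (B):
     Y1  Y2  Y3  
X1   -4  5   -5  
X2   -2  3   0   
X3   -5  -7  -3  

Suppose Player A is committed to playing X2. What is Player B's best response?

Y2

With Player A fixed at X2, Player B's payoffs are: Y1 → -2, Y2 → 3, Y3 → 0.
The maximum is 3, achieved by Y2.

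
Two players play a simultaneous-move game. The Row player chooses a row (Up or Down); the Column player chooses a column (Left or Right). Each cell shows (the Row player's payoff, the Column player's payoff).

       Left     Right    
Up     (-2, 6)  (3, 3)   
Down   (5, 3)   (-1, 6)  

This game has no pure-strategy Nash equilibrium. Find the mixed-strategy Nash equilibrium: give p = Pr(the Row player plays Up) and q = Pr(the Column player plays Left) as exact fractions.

p = 1/2, q = 4/11

Each player's mixing probability is pinned down by making the *other* player indifferent.
The Column player indifferent between Left and Right: p·6 + (1−p)·3 = p·3 + (1−p)·6 ⟹ 3 + 3p = 6 + (-3)p ⟹ p = 1/2.
The Row player indifferent between Up and Down: q·(-2) + (1−q)·3 = q·5 + (1−q)·(-1) ⟹ 3 + (-5)q = (-1) + 6q ⟹ q = 4/11.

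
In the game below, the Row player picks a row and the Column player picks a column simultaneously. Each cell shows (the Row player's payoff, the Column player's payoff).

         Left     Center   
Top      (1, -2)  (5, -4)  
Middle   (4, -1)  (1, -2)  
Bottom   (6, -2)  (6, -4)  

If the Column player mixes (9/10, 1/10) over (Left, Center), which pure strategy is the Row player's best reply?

Compute the Row player's expected payoff from each pure strategy against the given mix.
Top: (9/10)·1 + (1/10)·5 = 7/5
Middle: (9/10)·4 + (1/10)·1 = 37/10
Bottom: (9/10)·6 + (1/10)·6 = 6
Highest expected payoff is 6, from Bottom.

Bottom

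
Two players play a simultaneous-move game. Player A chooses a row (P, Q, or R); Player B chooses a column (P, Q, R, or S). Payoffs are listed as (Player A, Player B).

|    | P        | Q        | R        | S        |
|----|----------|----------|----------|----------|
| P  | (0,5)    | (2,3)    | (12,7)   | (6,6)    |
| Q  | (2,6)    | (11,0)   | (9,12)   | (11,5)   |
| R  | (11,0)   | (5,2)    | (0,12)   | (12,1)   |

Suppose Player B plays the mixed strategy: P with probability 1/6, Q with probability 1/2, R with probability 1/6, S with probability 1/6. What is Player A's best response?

Compute Player A's expected payoff from each pure strategy against the given mix.
P: (1/6)·0 + (1/2)·2 + (1/6)·12 + (1/6)·6 = 4
Q: (1/6)·2 + (1/2)·11 + (1/6)·9 + (1/6)·11 = 55/6
R: (1/6)·11 + (1/2)·5 + (1/6)·0 + (1/6)·12 = 19/3
Highest expected payoff is 55/6, from Q.

Q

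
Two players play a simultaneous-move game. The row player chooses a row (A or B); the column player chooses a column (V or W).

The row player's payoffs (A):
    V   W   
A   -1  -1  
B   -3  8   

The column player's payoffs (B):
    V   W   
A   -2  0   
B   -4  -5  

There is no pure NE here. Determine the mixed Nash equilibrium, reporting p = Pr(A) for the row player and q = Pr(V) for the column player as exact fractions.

In a mixed NE each player is indifferent between their pure strategies, so the opponent's mix sets the indifference.
The column player indifferent between V and W: p·(-2) + (1−p)·(-4) = p·0 + (1−p)·(-5) ⟹ (-4) + 2p = (-5) + 5p ⟹ p = 1/3.
The row player indifferent between A and B: q·(-1) + (1−q)·(-1) = q·(-3) + (1−q)·8 ⟹ (-1) + 0q = 8 + (-11)q ⟹ q = 9/11.

p = 1/3, q = 9/11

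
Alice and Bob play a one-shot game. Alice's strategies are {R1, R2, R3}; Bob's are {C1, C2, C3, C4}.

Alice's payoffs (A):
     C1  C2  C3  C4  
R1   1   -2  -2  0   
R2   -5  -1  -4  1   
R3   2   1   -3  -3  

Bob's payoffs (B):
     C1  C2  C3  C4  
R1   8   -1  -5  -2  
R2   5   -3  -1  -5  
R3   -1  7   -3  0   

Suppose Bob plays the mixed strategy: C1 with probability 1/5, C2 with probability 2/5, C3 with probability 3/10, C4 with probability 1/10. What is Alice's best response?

Compute Alice's expected payoff from each pure strategy against the given mix.
R1: (1/5)·1 + (2/5)·(-2) + (3/10)·(-2) + (1/10)·0 = -6/5
R2: (1/5)·(-5) + (2/5)·(-1) + (3/10)·(-4) + (1/10)·1 = -5/2
R3: (1/5)·2 + (2/5)·1 + (3/10)·(-3) + (1/10)·(-3) = -2/5
Highest expected payoff is -2/5, from R3.

R3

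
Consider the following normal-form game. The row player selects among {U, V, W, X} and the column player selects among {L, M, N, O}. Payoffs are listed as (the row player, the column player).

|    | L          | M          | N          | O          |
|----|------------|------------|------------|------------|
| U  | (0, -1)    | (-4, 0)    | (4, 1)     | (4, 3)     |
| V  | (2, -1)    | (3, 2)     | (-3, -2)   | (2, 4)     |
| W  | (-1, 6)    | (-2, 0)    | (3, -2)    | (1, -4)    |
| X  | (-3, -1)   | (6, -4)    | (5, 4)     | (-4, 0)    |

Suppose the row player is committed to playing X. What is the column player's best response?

N

With the row player fixed at X, the column player's payoffs are: L → -1, M → -4, N → 4, O → 0.
The maximum is 4, achieved by N.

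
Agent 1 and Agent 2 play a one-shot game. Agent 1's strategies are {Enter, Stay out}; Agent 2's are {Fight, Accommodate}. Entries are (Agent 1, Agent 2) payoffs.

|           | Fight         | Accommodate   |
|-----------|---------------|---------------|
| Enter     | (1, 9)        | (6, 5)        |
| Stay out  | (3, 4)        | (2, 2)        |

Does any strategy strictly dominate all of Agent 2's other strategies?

Check whether one of Agent 2's strategies beats all alternatives regardless of what the opponent does.
Fight strictly dominates: vs Enter: 9 > 5; vs Stay out: 4 > 2.

Fight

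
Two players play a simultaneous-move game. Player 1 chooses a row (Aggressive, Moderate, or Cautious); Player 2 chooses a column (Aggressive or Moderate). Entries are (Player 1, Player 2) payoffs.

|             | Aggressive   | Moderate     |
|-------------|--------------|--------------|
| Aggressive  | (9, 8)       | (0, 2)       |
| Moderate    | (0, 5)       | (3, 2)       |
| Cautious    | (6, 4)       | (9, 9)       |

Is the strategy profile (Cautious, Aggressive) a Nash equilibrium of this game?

Holding Player 2 at Aggressive: Player 1 gets 6 from Cautious but could get 9 by switching to Aggressive. Player 1 has a profitable deviation.

No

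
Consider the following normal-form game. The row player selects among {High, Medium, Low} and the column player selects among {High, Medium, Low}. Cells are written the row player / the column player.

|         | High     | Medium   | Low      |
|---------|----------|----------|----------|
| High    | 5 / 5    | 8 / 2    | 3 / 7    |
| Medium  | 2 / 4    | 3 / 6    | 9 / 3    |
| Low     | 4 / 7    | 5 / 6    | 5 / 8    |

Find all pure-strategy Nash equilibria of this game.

Check mutual best responses: a cell is a NE iff neither player can gain by unilaterally deviating.
The row player's best responses — vs High: High (payoff 5); vs Medium: High (payoff 8); vs Low: Medium (payoff 9).
The column player's best responses — vs High: Low (payoff 7); vs Medium: Medium (payoff 6); vs Low: Low (payoff 8).
No cell has both players best-responding. For instance, the row player's best reply to Medium is High, but against High the column player prefers Low over Medium.

None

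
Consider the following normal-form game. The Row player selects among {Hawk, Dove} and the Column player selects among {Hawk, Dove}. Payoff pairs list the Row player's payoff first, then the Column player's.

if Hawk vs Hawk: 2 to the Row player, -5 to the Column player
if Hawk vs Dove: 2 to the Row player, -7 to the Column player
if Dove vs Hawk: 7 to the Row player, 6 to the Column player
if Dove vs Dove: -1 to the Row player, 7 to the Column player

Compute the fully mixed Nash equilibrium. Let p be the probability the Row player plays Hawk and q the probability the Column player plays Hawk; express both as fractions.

p = 1/3, q = 3/8

Each player's mixing probability is pinned down by making the *other* player indifferent.
The Column player indifferent between Hawk and Dove: p·(-5) + (1−p)·6 = p·(-7) + (1−p)·7 ⟹ 6 + (-11)p = 7 + (-14)p ⟹ p = 1/3.
The Row player indifferent between Hawk and Dove: q·2 + (1−q)·2 = q·7 + (1−q)·(-1) ⟹ 2 + 0q = (-1) + 8q ⟹ q = 3/8.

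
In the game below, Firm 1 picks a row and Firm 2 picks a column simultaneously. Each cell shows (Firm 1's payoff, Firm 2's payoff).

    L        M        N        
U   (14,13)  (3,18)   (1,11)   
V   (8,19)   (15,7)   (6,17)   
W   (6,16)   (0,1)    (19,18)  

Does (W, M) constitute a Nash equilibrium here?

No

Holding Firm 2 at M: Firm 1 gets 0 from W but could get 15 by switching to V. Firm 1 has a profitable deviation.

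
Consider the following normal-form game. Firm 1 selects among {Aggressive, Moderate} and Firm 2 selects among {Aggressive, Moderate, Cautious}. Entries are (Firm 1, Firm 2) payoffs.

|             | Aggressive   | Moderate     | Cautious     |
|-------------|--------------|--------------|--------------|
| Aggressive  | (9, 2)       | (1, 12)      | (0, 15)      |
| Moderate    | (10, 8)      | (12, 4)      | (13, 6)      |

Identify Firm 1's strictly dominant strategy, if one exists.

Moderate

A strategy is strictly dominant if it gives Firm 1 a strictly higher payoff than every other strategy, against every choice by the opponent.
Moderate strictly dominates: vs Aggressive: 10 > 9; vs Moderate: 12 > 1; vs Cautious: 13 > 0.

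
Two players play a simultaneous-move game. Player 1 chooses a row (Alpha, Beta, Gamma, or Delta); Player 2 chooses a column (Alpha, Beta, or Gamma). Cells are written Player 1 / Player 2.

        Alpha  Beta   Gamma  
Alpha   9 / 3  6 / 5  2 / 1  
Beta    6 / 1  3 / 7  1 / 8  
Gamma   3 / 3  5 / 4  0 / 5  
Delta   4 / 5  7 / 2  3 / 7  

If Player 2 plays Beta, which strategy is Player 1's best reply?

With Player 2 fixed at Beta, Player 1's payoffs are: Alpha → 6, Beta → 3, Gamma → 5, Delta → 7.
The maximum is 7, achieved by Delta.

Delta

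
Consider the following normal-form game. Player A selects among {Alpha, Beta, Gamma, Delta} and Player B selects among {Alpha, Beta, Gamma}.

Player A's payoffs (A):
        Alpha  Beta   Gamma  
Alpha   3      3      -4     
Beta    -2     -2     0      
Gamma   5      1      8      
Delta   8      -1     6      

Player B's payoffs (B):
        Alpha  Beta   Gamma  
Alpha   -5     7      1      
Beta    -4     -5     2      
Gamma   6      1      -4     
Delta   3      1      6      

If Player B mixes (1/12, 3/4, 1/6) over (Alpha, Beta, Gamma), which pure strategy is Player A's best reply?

Compute Player A's expected payoff from each pure strategy against the given mix.
Alpha: (1/12)·3 + (3/4)·3 + (1/6)·(-4) = 11/6
Beta: (1/12)·(-2) + (3/4)·(-2) + (1/6)·0 = -5/3
Gamma: (1/12)·5 + (3/4)·1 + (1/6)·8 = 5/2
Delta: (1/12)·8 + (3/4)·(-1) + (1/6)·6 = 11/12
Highest expected payoff is 5/2, from Gamma.

Gamma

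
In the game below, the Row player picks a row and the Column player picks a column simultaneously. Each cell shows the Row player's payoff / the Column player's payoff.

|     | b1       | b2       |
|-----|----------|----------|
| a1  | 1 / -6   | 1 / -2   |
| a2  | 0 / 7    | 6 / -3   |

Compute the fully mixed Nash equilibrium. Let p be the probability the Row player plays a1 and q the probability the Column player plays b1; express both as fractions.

p = 5/7, q = 5/6

In a mixed NE each player is indifferent between their pure strategies, so the opponent's mix sets the indifference.
The Column player indifferent between b1 and b2: p·(-6) + (1−p)·7 = p·(-2) + (1−p)·(-3) ⟹ 7 + (-13)p = (-3) + 1p ⟹ p = 5/7.
The Row player indifferent between a1 and a2: q·1 + (1−q)·1 = q·0 + (1−q)·6 ⟹ 1 + 0q = 6 + (-6)q ⟹ q = 5/6.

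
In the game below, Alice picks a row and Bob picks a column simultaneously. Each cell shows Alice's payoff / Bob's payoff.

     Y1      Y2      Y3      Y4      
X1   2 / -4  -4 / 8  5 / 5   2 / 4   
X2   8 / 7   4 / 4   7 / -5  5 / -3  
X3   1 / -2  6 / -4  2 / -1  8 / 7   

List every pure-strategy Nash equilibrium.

Check mutual best responses: a cell is a NE iff neither player can gain by unilaterally deviating.
Alice's best responses — vs Y1: X2 (payoff 8); vs Y2: X3 (payoff 6); vs Y3: X2 (payoff 7); vs Y4: X3 (payoff 8).
Bob's best responses — vs X1: Y2 (payoff 8); vs X2: Y1 (payoff 7); vs X3: Y4 (payoff 7).
Mutual best responses occur at (X2, Y1) and (X3, Y4); at each, neither player gains by switching.

(X2, Y1) and (X3, Y4)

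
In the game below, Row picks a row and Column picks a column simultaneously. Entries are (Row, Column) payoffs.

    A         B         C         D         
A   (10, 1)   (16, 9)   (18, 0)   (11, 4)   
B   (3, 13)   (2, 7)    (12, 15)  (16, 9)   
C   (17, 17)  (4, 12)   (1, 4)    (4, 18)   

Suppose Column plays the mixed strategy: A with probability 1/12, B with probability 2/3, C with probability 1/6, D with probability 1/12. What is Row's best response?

A

Compute Row's expected payoff from each pure strategy against the given mix.
A: (1/12)·10 + (2/3)·16 + (1/6)·18 + (1/12)·11 = 185/12
B: (1/12)·3 + (2/3)·2 + (1/6)·12 + (1/12)·16 = 59/12
C: (1/12)·17 + (2/3)·4 + (1/6)·1 + (1/12)·4 = 55/12
Highest expected payoff is 185/12, from A.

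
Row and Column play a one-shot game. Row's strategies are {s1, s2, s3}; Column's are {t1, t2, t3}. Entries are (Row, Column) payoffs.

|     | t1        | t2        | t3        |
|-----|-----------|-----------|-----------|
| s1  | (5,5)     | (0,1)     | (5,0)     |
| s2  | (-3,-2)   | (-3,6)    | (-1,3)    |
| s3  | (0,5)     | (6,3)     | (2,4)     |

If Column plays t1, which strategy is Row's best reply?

s1

With Column fixed at t1, Row's payoffs are: s1 → 5, s2 → -3, s3 → 0.
The maximum is 5, achieved by s1.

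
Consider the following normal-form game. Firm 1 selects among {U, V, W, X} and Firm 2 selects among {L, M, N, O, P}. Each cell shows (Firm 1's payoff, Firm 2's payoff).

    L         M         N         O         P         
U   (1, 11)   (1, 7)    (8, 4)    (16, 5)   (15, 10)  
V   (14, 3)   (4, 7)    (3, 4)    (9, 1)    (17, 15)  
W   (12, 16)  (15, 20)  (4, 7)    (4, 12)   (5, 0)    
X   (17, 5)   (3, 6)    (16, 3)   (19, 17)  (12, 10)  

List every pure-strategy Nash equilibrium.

A profile is a Nash equilibrium when each player is best-responding to the other.
Firm 1's best responses — vs L: X (payoff 17); vs M: W (payoff 15); vs N: X (payoff 16); vs O: X (payoff 19); vs P: V (payoff 17).
Firm 2's best responses — vs U: L (payoff 11); vs V: P (payoff 15); vs W: M (payoff 20); vs X: O (payoff 17).
Mutual best responses occur at (V, P), (W, M), and (X, O); at each, neither player gains by switching.

(V, P), (W, M), and (X, O)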